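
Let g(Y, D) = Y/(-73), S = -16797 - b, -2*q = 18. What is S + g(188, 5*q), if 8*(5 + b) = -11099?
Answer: -8997805/584 ≈ -15407.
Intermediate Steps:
b = -11139/8 (b = -5 + (⅛)*(-11099) = -5 - 11099/8 = -11139/8 ≈ -1392.4)
q = -9 (q = -½*18 = -9)
S = -123237/8 (S = -16797 - 1*(-11139/8) = -16797 + 11139/8 = -123237/8 ≈ -15405.)
g(Y, D) = -Y/73 (g(Y, D) = Y*(-1/73) = -Y/73)
S + g(188, 5*q) = -123237/8 - 1/73*188 = -123237/8 - 188/73 = -8997805/584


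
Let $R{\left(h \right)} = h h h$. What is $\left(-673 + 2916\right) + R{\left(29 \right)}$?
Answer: $26632$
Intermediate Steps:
$R{\left(h \right)} = h^{3}$ ($R{\left(h \right)} = h^{2} h = h^{3}$)
$\left(-673 + 2916\right) + R{\left(29 \right)} = \left(-673 + 2916\right) + 29^{3} = 2243 + 24389 = 26632$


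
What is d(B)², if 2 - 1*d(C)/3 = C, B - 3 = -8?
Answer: 441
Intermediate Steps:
B = -5 (B = 3 - 8 = -5)
d(C) = 6 - 3*C
d(B)² = (6 - 3*(-5))² = (6 + 15)² = 21² = 441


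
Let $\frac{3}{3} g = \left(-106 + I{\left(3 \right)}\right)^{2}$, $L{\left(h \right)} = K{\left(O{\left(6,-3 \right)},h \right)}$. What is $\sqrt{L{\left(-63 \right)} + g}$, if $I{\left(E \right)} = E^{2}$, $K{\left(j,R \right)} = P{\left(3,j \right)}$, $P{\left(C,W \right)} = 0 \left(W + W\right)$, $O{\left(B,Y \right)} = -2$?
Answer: $97$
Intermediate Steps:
$P{\left(C,W \right)} = 0$ ($P{\left(C,W \right)} = 0 \cdot 2 W = 0$)
$K{\left(j,R \right)} = 0$
$L{\left(h \right)} = 0$
$g = 9409$ ($g = \left(-106 + 3^{2}\right)^{2} = \left(-106 + 9\right)^{2} = \left(-97\right)^{2} = 9409$)
$\sqrt{L{\left(-63 \right)} + g} = \sqrt{0 + 9409} = \sqrt{9409} = 97$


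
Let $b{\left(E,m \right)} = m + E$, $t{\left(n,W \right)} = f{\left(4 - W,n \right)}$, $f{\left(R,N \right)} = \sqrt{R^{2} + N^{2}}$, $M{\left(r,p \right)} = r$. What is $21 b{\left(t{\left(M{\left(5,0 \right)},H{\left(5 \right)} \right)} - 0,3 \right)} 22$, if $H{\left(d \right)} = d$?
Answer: $1386 + 462 \sqrt{26} \approx 3741.7$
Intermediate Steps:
$f{\left(R,N \right)} = \sqrt{N^{2} + R^{2}}$
$t{\left(n,W \right)} = \sqrt{n^{2} + \left(4 - W\right)^{2}}$
$b{\left(E,m \right)} = E + m$
$21 b{\left(t{\left(M{\left(5,0 \right)},H{\left(5 \right)} \right)} - 0,3 \right)} 22 = 21 \left(\left(\sqrt{5^{2} + \left(-4 + 5\right)^{2}} - 0\right) + 3\right) 22 = 21 \left(\left(\sqrt{25 + 1^{2}} + 0\right) + 3\right) 22 = 21 \left(\left(\sqrt{25 + 1} + 0\right) + 3\right) 22 = 21 \left(\left(\sqrt{26} + 0\right) + 3\right) 22 = 21 \left(\sqrt{26} + 3\right) 22 = 21 \left(3 + \sqrt{26}\right) 22 = \left(63 + 21 \sqrt{26}\right) 22 = 1386 + 462 \sqrt{26}$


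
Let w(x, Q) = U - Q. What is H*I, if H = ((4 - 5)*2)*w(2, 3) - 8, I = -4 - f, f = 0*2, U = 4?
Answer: 40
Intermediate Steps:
w(x, Q) = 4 - Q
f = 0
I = -4 (I = -4 - 1*0 = -4 + 0 = -4)
H = -10 (H = ((4 - 5)*2)*(4 - 1*3) - 8 = (-1*2)*(4 - 3) - 8 = -2*1 - 8 = -2 - 8 = -10)
H*I = -10*(-4) = 40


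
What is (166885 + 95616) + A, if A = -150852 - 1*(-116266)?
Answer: 227915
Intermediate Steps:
A = -34586 (A = -150852 + 116266 = -34586)
(166885 + 95616) + A = (166885 + 95616) - 34586 = 262501 - 34586 = 227915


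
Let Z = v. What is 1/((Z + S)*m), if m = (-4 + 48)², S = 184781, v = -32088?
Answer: 1/295613648 ≈ 3.3828e-9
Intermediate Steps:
Z = -32088
m = 1936 (m = 44² = 1936)
1/((Z + S)*m) = 1/((-32088 + 184781)*1936) = (1/1936)/152693 = (1/152693)*(1/1936) = 1/295613648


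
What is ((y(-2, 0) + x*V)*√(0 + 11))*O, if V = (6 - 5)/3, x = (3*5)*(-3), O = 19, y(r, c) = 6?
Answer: -171*√11 ≈ -567.14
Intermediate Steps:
x = -45 (x = 15*(-3) = -45)
V = ⅓ (V = 1*(⅓) = ⅓ ≈ 0.33333)
((y(-2, 0) + x*V)*√(0 + 11))*O = ((6 - 45*⅓)*√(0 + 11))*19 = ((6 - 15)*√11)*19 = -9*√11*19 = -171*√11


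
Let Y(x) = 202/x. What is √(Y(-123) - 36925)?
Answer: 11*I*√4617051/123 ≈ 192.16*I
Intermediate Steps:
√(Y(-123) - 36925) = √(202/(-123) - 36925) = √(202*(-1/123) - 36925) = √(-202/123 - 36925) = √(-4541977/123) = 11*I*√4617051/123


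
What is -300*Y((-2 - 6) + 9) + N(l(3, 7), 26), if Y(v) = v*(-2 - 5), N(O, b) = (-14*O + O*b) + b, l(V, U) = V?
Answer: 2162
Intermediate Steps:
N(O, b) = b - 14*O + O*b
Y(v) = -7*v (Y(v) = v*(-7) = -7*v)
-300*Y((-2 - 6) + 9) + N(l(3, 7), 26) = -(-2100)*((-2 - 6) + 9) + (26 - 14*3 + 3*26) = -(-2100)*(-8 + 9) + (26 - 42 + 78) = -(-2100) + 62 = -300*(-7) + 62 = 2100 + 62 = 2162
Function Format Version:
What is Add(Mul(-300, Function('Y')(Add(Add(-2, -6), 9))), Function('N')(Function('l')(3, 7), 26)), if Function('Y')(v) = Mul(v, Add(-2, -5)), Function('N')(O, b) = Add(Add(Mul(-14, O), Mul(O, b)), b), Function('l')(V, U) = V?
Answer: 2162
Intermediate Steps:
Function('N')(O, b) = Add(b, Mul(-14, O), Mul(O, b))
Function('Y')(v) = Mul(-7, v) (Function('Y')(v) = Mul(v, -7) = Mul(-7, v))
Add(Mul(-300, Function('Y')(Add(Add(-2, -6), 9))), Function('N')(Function('l')(3, 7), 26)) = Add(Mul(-300, Mul(-7, Add(Add(-2, -6), 9))), Add(26, Mul(-14, 3), Mul(3, 26))) = Add(Mul(-300, Mul(-7, Add(-8, 9))), Add(26, -42, 78)) = Add(Mul(-300, Mul(-7, 1)), 62) = Add(Mul(-300, -7), 62) = Add(2100, 62) = 2162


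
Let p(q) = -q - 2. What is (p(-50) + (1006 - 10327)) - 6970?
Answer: -16243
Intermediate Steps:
p(q) = -2 - q
(p(-50) + (1006 - 10327)) - 6970 = ((-2 - 1*(-50)) + (1006 - 10327)) - 6970 = ((-2 + 50) - 9321) - 6970 = (48 - 9321) - 6970 = -9273 - 6970 = -16243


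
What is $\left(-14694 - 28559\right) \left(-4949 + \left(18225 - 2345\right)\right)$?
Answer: $-472798543$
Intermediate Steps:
$\left(-14694 - 28559\right) \left(-4949 + \left(18225 - 2345\right)\right) = - 43253 \left(-4949 + 15880\right) = \left(-43253\right) 10931 = -472798543$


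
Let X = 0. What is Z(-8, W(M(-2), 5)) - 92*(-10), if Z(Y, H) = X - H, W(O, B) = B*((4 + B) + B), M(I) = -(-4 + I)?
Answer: 850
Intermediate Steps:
M(I) = 4 - I
W(O, B) = B*(4 + 2*B)
Z(Y, H) = -H (Z(Y, H) = 0 - H = -H)
Z(-8, W(M(-2), 5)) - 92*(-10) = -2*5*(2 + 5) - 92*(-10) = -2*5*7 + 920 = -1*70 + 920 = -70 + 920 = 850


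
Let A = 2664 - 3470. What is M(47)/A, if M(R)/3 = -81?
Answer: 243/806 ≈ 0.30149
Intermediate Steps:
M(R) = -243 (M(R) = 3*(-81) = -243)
A = -806
M(47)/A = -243/(-806) = -243*(-1/806) = 243/806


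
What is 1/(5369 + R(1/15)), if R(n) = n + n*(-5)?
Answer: 15/80531 ≈ 0.00018626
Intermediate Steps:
R(n) = -4*n (R(n) = n - 5*n = -4*n)
1/(5369 + R(1/15)) = 1/(5369 - 4/15) = 1/(80531/15) = 15/80531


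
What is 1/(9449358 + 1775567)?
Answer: 1/11224925 ≈ 8.9088e-8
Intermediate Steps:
1/(9449358 + 1775567) = 1/11224925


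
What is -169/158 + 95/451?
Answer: -61209/71258 ≈ -0.85898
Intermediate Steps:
-169/158 + 95/451 = -61209/71258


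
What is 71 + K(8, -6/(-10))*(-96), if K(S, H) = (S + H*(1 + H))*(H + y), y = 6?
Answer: -700757/125 ≈ -5606.1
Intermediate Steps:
K(S, H) = (6 + H)*(S + H*(1 + H)) (K(S, H) = (S + H*(1 + H))*(H + 6) = (S + H*(1 + H))*(6 + H) = (6 + H)*(S + H*(1 + H)))
71 + K(8, -6/(-10))*(-96) = 71 + ((-6/(-10))**3 + 6*(-6/(-10)) + 6*8 + 7*(-6/(-10))**2 - 6/(-10)*8)*(-96) = 71 + ((-6*(-1/10))**3 + 6*(-6*(-1/10)) + 48 + 7*(-6*(-1/10))**2 - 6*(-1/10)*8)*(-96) = 71 + ((3/5)**3 + 6*(3/5) + 48 + 7*(3/5)**2 + (3/5)*8)*(-96) = 71 + (27/125 + 18/5 + 48 + 7*(9/25) + 24/5)*(-96) = 71 + (27/125 + 18/5 + 48 + 63/25 + 24/5)*(-96) = 71 + (7392/125)*(-96) = 71 - 709632/125 = -700757/125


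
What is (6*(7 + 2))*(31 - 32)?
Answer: -54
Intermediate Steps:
(6*(7 + 2))*(31 - 32) = (6*9)*(-1) = 54*(-1) = -54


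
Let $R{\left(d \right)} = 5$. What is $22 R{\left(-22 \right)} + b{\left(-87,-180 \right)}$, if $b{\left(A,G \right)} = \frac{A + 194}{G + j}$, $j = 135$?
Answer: $\frac{4843}{45} \approx 107.62$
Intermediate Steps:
$b{\left(A,G \right)} = \frac{194 + A}{135 + G}$ ($b{\left(A,G \right)} = \frac{A + 194}{G + 135} = \frac{194 + A}{135 + G}$)
$22 R{\left(-22 \right)} + b{\left(-87,-180 \right)} = 22 \cdot 5 + \frac{194 - 87}{135 - 180} = 110 + \frac{1}{-45} \cdot 107 = 110 - \frac{107}{45} = \frac{4843}{45}$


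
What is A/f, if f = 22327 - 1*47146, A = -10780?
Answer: 10780/24819 ≈ 0.43434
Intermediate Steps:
f = -24819 (f = 22327 - 47146 = -24819)
A/f = -10780/(-24819) = -10780*(-1/24819) = 10780/24819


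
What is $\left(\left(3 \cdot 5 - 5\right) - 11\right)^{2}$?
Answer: $1$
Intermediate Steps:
$\left(\left(3 \cdot 5 - 5\right) - 11\right)^{2} = \left(\left(15 - 5\right) - 11\right)^{2} = \left(10 - 11\right)^{2} = \left(-1\right)^{2} = 1$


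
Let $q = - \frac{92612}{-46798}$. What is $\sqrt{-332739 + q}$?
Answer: $\frac{23 i \sqrt{344381685205}}{23399} \approx 576.83 i$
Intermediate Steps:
$q = \frac{46306}{23399}$ ($q = \left(-92612\right) \left(- \frac{1}{46798}\right) = \frac{46306}{23399} \approx 1.979$)
$\sqrt{-332739 + q} = \sqrt{-332739 + \frac{46306}{23399}} = \sqrt{- \frac{7785713555}{23399}} = \frac{23 i \sqrt{344381685205}}{23399}$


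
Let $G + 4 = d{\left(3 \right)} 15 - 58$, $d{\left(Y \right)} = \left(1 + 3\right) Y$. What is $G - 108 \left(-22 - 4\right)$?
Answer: $2926$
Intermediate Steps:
$d{\left(Y \right)} = 4 Y$
$G = 118$ ($G = -4 - \left(58 - 4 \cdot 3 \cdot 15\right) = -4 + \left(12 \cdot 15 - 58\right) = -4 + \left(180 - 58\right) = -4 + 122 = 118$)
$G - 108 \left(-22 - 4\right) = 118 - 108 \left(-22 - 4\right) = 118 - 108 \left(-26\right) = 118 - -2808 = 118 + 2808 = 2926$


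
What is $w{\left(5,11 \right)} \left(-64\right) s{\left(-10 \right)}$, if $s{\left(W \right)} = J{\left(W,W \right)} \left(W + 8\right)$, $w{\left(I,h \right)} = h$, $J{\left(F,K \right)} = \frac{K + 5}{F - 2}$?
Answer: $\frac{1760}{3} \approx 586.67$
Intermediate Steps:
$J{\left(F,K \right)} = \frac{5 + K}{-2 + F}$
$s{\left(W \right)} = \frac{\left(5 + W\right) \left(8 + W\right)}{-2 + W}$ ($s{\left(W \right)} = \frac{5 + W}{-2 + W} \left(W + 8\right) = \frac{5 + W}{-2 + W} \left(8 + W\right) = \frac{\left(5 + W\right) \left(8 + W\right)}{-2 + W}$)
$w{\left(5,11 \right)} \left(-64\right) s{\left(-10 \right)} = 11 \left(-64\right) \frac{\left(5 - 10\right) \left(8 - 10\right)}{-2 - 10} = - 704 \frac{1}{-12} \left(-5\right) \left(-2\right) = - 704 \left(\left(- \frac{1}{12}\right) \left(-5\right) \left(-2\right)\right) = \left(-704\right) \left(- \frac{5}{6}\right) = \frac{1760}{3}$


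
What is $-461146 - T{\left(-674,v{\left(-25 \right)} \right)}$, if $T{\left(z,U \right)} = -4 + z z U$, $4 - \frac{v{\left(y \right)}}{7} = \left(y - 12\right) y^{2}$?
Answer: $-73549108370$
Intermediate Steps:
$v{\left(y \right)} = 28 - 7 y^{2} \left(-12 + y\right)$ ($v{\left(y \right)} = 28 - 7 \left(y - 12\right) y^{2} = 28 - 7 \left(-12 + y\right) y^{2} = 28 - 7 y^{2} \left(-12 + y\right)$)
$T{\left(z,U \right)} = -4 + U z^{2}$ ($T{\left(z,U \right)} = -4 + z U z = -4 + U z^{2}$)
$-461146 - T{\left(-674,v{\left(-25 \right)} \right)} = -461146 - \left(-4 + \left(28 - 7 \left(-25\right)^{3} + 84 \left(-25\right)^{2}\right) \left(-674\right)^{2}\right) = -461146 - \left(-4 + \left(28 - -109375 + 84 \cdot 625\right) 454276\right) = -461146 - \left(-4 + \left(28 + 109375 + 52500\right) 454276\right) = -461146 - \left(-4 + 161903 \cdot 454276\right) = -461146 - \left(-4 + 73548647228\right) = -461146 - 73548647224 = -73549108370$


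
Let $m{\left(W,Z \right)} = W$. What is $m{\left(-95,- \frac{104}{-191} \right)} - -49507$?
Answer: $49412$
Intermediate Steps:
$m{\left(-95,- \frac{104}{-191} \right)} - -49507 = -95 - -49507 = -95 + 49507 = 49412$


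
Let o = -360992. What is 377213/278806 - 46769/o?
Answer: 2572592295/1735288544 ≈ 1.4825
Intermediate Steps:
377213/278806 - 46769/o = 377213/278806 - 46769/(-360992) = 377213*(1/278806) - 46769*(-1/360992) = 377213/278806 + 46769/360992 = 2572592295/1735288544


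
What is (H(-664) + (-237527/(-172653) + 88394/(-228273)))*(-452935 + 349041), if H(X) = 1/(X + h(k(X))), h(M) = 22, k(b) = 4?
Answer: -144139040270314327/1405695318261 ≈ -1.0254e+5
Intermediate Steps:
H(X) = 1/(22 + X) (H(X) = 1/(X + 22) = 1/(22 + X))
(H(-664) + (-237527/(-172653) + 88394/(-228273)))*(-452935 + 349041) = (1/(22 - 664) + (-237527/(-172653) + 88394/(-228273)))*(-452935 + 349041) = (1/(-642) + (-237527*(-1/172653) + 88394*(-1/228273)))*(-103894) = (-1/642 + (237527/172653 - 88394/228273))*(-103894) = (-1/642 + 4328834621/4379113141)*(-103894) = (2774732713541/2811390636522)*(-103894) = -144139040270314327/1405695318261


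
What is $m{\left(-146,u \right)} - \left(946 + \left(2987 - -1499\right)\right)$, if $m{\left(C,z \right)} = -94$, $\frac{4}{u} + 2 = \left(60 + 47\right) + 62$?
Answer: $-5526$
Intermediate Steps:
$u = \frac{4}{167}$ ($u = \frac{4}{-2 + \left(\left(60 + 47\right) + 62\right)} = \frac{4}{-2 + \left(107 + 62\right)} = \frac{4}{-2 + 169} = \frac{4}{167} \approx 0.023952$)
$m{\left(-146,u \right)} - \left(946 + \left(2987 - -1499\right)\right) = -94 - \left(946 + \left(2987 - -1499\right)\right) = -94 - \left(946 + \left(2987 + 1499\right)\right) = -94 - \left(946 + 4486\right) = -94 - 5432 = -5526$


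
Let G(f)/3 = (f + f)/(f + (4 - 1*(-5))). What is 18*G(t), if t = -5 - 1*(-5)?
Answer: 0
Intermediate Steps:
t = 0 (t = -5 + 5 = 0)
G(f) = 6*f/(9 + f) (G(f) = 3*((f + f)/(f + (4 - 1*(-5)))) = 3*((2*f)/(f + (4 + 5))) = 3*((2*f)/(f + 9)) = 3*((2*f)/(9 + f)) = 3*(2*f/(9 + f)) = 6*f/(9 + f))
18*G(t) = 18*(6*0/(9 + 0)) = 18*(6*0/9) = 18*(6*0*(⅑)) = 18*0 = 0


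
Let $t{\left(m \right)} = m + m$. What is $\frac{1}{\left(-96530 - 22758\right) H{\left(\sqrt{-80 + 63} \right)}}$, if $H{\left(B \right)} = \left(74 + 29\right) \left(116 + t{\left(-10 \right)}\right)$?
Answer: $- \frac{1}{1179519744} \approx -8.478 \cdot 10^{-10}$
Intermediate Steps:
$t{\left(m \right)} = 2 m$
$H{\left(B \right)} = 9888$ ($H{\left(B \right)} = \left(74 + 29\right) \left(116 + 2 \left(-10\right)\right) = 103 \left(116 - 20\right) = 103 \cdot 96 = 9888$)
$\frac{1}{\left(-96530 - 22758\right) H{\left(\sqrt{-80 + 63} \right)}} = \frac{1}{\left(-96530 - 22758\right) 9888} = \frac{1}{-119288} \cdot \frac{1}{9888} = \left(- \frac{1}{119288}\right) \frac{1}{9888} = - \frac{1}{1179519744}$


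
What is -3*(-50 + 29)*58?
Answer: 3654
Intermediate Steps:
-3*(-50 + 29)*58 = -3*(-21)*58 = 63*58 = 3654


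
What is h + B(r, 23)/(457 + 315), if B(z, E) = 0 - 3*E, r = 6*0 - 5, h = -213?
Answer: -164505/772 ≈ -213.09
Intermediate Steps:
r = -5 (r = 0 - 5 = -5)
B(z, E) = -3*E
h + B(r, 23)/(457 + 315) = -213 + (-3*23)/(457 + 315) = -213 - 69/772 = -164505/772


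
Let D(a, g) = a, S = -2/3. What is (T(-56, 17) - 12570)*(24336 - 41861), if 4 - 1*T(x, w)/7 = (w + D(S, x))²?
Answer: 2272729625/9 ≈ 2.5253e+8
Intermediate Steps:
S = -⅔ (S = -2*⅓ = -⅔ ≈ -0.66667)
T(x, w) = 28 - 7*(-⅔ + w)² (T(x, w) = 28 - 7*(w - ⅔)² = 28 - 7*(-⅔ + w)²)
(T(-56, 17) - 12570)*(24336 - 41861) = ((28 - 7*(-2 + 3*17)²/9) - 12570)*(24336 - 41861) = ((28 - 7*(-2 + 51)²/9) - 12570)*(-17525) = ((28 - 7/9*49²) - 12570)*(-17525) = ((28 - 7/9*2401) - 12570)*(-17525) = ((28 - 16807/9) - 12570)*(-17525) = (-16555/9 - 12570)*(-17525) = -129685/9*(-17525) = 2272729625/9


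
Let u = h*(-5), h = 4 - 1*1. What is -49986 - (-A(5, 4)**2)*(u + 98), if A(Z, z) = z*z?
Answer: -28738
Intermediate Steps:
h = 3 (h = 4 - 1 = 3)
A(Z, z) = z**2
u = -15 (u = 3*(-5) = -15)
-49986 - (-A(5, 4)**2)*(u + 98) = -49986 - (-(4**2)**2)*(-15 + 98) = -49986 - (-1*16**2)*83 = -49986 - (-1*256)*83 = -49986 - (-256)*83 = -49986 - 1*(-21248) = -49986 + 21248 = -28738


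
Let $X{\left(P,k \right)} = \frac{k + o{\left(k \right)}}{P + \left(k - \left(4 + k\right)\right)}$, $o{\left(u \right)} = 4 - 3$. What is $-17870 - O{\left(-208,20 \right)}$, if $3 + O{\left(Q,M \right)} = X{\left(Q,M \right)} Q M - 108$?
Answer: $- \frac{963067}{53} \approx -18171.0$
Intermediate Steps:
$o{\left(u \right)} = 1$ ($o{\left(u \right)} = 4 - 3 = 1$)
$X{\left(P,k \right)} = \frac{1 + k}{-4 + P}$ ($X{\left(P,k \right)} = \frac{k + 1}{P + \left(k - \left(4 + k\right)\right)} = \frac{1 + k}{P + \left(k - \left(4 + k\right)\right)} = \frac{1 + k}{P - 4} = \frac{1 + k}{-4 + P}$)
$O{\left(Q,M \right)} = -111 + \frac{M Q \left(1 + M\right)}{-4 + Q}$ ($O{\left(Q,M \right)} = -3 + \left(\frac{1 + M}{-4 + Q} Q M - 108\right) = -3 + \left(\frac{Q \left(1 + M\right)}{-4 + Q} M - 108\right) = -3 + \left(\frac{M Q \left(1 + M\right)}{-4 + Q} - 108\right) = -3 + \left(-108 + \frac{M Q \left(1 + M\right)}{-4 + Q}\right) = -111 + \frac{M Q \left(1 + M\right)}{-4 + Q}$)
$-17870 - O{\left(-208,20 \right)} = -17870 - \frac{444 - -23088 + 20 \left(-208\right) \left(1 + 20\right)}{-4 - 208} = -17870 - \frac{444 + 23088 + 20 \left(-208\right) 21}{-212} = -17870 - - \frac{444 + 23088 - 87360}{212} = -17870 - \left(- \frac{1}{212}\right) \left(-63828\right) = -17870 - \frac{15957}{53} = - \frac{963067}{53}$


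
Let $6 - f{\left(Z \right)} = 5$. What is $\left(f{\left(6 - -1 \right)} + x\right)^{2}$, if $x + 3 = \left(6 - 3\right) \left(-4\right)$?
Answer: $196$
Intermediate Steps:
$f{\left(Z \right)} = 1$ ($f{\left(Z \right)} = 6 - 5 = 1$)
$x = -15$ ($x = -3 + \left(6 - 3\right) \left(-4\right) = -3 + 3 \left(-4\right) = -3 - 12 = -15$)
$\left(f{\left(6 - -1 \right)} + x\right)^{2} = \left(1 - 15\right)^{2} = \left(-14\right)^{2} = 196$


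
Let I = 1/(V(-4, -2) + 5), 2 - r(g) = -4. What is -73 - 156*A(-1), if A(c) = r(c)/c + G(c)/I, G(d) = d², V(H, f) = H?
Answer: 707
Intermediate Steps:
r(g) = 6 (r(g) = 2 - 1*(-4) = 2 + 4 = 6)
I = 1 (I = 1/(-4 + 5) = 1/1 = 1)
A(c) = c² + 6/c (A(c) = 6/c + c²/1 = 6/c + c²*1 = 6/c + c² = c² + 6/c)
-73 - 156*A(-1) = -73 - 156*(6 + (-1)³)/(-1) = -73 - (-156)*(6 - 1) = -73 - (-156)*5 = -73 - 156*(-5) = -73 + 780 = 707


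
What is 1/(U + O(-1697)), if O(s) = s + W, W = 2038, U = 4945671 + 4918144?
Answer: 1/9864156 ≈ 1.0138e-7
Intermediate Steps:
U = 9863815
O(s) = 2038 + s (O(s) = s + 2038 = 2038 + s)
1/(U + O(-1697)) = 1/(9863815 + (2038 - 1697)) = 1/(9863815 + 341) = 1/9864156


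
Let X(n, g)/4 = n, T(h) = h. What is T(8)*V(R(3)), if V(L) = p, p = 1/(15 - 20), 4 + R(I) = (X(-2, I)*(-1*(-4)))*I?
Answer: -8/5 ≈ -1.6000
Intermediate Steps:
X(n, g) = 4*n
R(I) = -4 - 32*I (R(I) = -4 + ((4*(-2))*(-1*(-4)))*I = -4 + (-8*4)*I = -4 - 32*I)
p = -1/5 (p = 1/(-5) = -1/5 ≈ -0.20000)
V(L) = -1/5
T(8)*V(R(3)) = 8*(-1/5) = -8/5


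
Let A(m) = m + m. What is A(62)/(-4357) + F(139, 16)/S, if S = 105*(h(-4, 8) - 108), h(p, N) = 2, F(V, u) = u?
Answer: -724916/24246705 ≈ -0.029898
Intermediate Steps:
A(m) = 2*m
S = -11130 (S = 105*(2 - 108) = 105*(-106) = -11130)
A(62)/(-4357) + F(139, 16)/S = (2*62)/(-4357) + 16/(-11130) = 124*(-1/4357) + 16*(-1/11130) = -124/4357 - 8/5565 = -724916/24246705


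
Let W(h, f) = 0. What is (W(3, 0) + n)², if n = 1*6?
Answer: 36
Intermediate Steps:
n = 6
(W(3, 0) + n)² = (0 + 6)² = 6² = 36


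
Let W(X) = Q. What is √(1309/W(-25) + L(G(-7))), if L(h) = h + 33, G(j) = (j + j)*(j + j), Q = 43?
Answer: 2*√119927/43 ≈ 16.107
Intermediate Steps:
W(X) = 43
G(j) = 4*j² (G(j) = (2*j)*(2*j) = 4*j²)
L(h) = 33 + h
√(1309/W(-25) + L(G(-7))) = √(1309/43 + (33 + 4*(-7)²)) = √(1309*(1/43) + (33 + 4*49)) = √(1309/43 + (33 + 196)) = √(1309/43 + 229) = √(11156/43) = 2*√119927/43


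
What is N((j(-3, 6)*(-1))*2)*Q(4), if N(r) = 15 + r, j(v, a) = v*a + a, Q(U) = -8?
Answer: -312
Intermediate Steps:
j(v, a) = a + a*v (j(v, a) = a*v + a = a + a*v)
N((j(-3, 6)*(-1))*2)*Q(4) = (15 + ((6*(1 - 3))*(-1))*2)*(-8) = (15 + ((6*(-2))*(-1))*2)*(-8) = (15 - 12*(-1)*2)*(-8) = (15 + 12*2)*(-8) = (15 + 24)*(-8) = 39*(-8) = -312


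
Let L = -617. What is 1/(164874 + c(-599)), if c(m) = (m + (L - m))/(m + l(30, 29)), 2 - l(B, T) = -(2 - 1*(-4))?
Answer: 591/97441151 ≈ 6.0652e-6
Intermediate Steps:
l(B, T) = 8 (l(B, T) = 2 - (-1)*(2 - 1*(-4)) = 2 - (-1)*(2 + 4) = 2 - (-1)*6 = 2 - 1*(-6) = 2 + 6 = 8)
c(m) = -617/(8 + m) (c(m) = (m + (-617 - m))/(m + 8) = -617/(8 + m))
1/(164874 + c(-599)) = 1/(164874 - 617/(8 - 599)) = 1/(164874 - 617/(-591)) = 1/(164874 - 617*(-1/591)) = 1/(164874 + 617/591) = 1/(97441151/591) = 591/97441151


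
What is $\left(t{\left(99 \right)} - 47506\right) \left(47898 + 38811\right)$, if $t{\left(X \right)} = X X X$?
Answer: $80014458237$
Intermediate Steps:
$t{\left(X \right)} = X^{3}$ ($t{\left(X \right)} = X^{2} X = X^{3}$)
$\left(t{\left(99 \right)} - 47506\right) \left(47898 + 38811\right) = \left(99^{3} - 47506\right) \left(47898 + 38811\right) = \left(970299 - 47506\right) 86709 = 922793 \cdot 86709 = 80014458237$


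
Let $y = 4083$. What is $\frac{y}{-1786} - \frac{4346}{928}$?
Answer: $- \frac{2887745}{414352} \approx -6.9693$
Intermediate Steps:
$\frac{y}{-1786} - \frac{4346}{928} = \frac{4083}{-1786} - \frac{4346}{928} = 4083 \left(- \frac{1}{1786}\right) - \frac{2173}{464} = - \frac{4083}{1786} - \frac{2173}{464} = - \frac{2887745}{414352}$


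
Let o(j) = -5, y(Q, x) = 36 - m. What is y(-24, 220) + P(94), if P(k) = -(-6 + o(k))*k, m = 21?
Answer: 1049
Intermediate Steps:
y(Q, x) = 15 (y(Q, x) = 36 - 1*21 = 36 - 21 = 15)
P(k) = 11*k (P(k) = -(-6 - 5)*k = -(-11)*k = 11*k)
y(-24, 220) + P(94) = 15 + 11*94 = 15 + 1034 = 1049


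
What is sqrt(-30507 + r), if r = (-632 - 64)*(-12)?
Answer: I*sqrt(22155) ≈ 148.85*I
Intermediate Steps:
r = 8352 (r = -696*(-12) = 8352)
sqrt(-30507 + r) = sqrt(-30507 + 8352) = sqrt(-22155) = I*sqrt(22155)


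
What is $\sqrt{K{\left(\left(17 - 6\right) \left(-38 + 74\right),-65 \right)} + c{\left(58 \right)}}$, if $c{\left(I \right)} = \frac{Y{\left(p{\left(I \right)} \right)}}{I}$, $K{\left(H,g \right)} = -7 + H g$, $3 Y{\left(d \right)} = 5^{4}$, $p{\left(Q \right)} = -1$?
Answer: $\frac{i \sqrt{779407422}}{174} \approx 160.45 i$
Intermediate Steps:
$Y{\left(d \right)} = \frac{625}{3}$ ($Y{\left(d \right)} = \frac{5^{4}}{3} = \frac{1}{3} \cdot 625 = \frac{625}{3}$)
$c{\left(I \right)} = \frac{625}{3 I}$
$\sqrt{K{\left(\left(17 - 6\right) \left(-38 + 74\right),-65 \right)} + c{\left(58 \right)}} = \sqrt{\left(-7 + \left(17 - 6\right) \left(-38 + 74\right) \left(-65\right)\right) + \frac{625}{3 \cdot 58}} = \sqrt{\left(-7 + 11 \cdot 36 \left(-65\right)\right) + \frac{625}{3} \cdot \frac{1}{58}} = \sqrt{\left(-7 + 396 \left(-65\right)\right) + \frac{625}{174}} = \sqrt{\left(-7 - 25740\right) + \frac{625}{174}} = \sqrt{-25747 + \frac{625}{174}} = \sqrt{- \frac{4479353}{174}} = \frac{i \sqrt{779407422}}{174}$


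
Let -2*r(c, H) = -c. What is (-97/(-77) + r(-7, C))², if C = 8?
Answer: 119025/23716 ≈ 5.0188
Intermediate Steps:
r(c, H) = c/2 (r(c, H) = -(-1)*c/2 = c/2)
(-97/(-77) + r(-7, C))² = (-97/(-77) + (½)*(-7))² = (-97*(-1/77) - 7/2)² = (97/77 - 7/2)² = (-345/154)² = 119025/23716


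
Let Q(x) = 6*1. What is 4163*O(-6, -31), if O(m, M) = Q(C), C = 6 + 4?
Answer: 24978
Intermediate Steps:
C = 10
Q(x) = 6
O(m, M) = 6
4163*O(-6, -31) = 4163*6 = 24978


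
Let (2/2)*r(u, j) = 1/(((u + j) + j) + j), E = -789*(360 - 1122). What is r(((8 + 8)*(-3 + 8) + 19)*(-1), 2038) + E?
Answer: 3616326271/6015 ≈ 6.0122e+5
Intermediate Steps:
E = 601218 (E = -789*(-762) = 601218)
r(u, j) = 1/(u + 3*j) (r(u, j) = 1/(((u + j) + j) + j) = 1/(((j + u) + j) + j) = 1/((u + 2*j) + j) = 1/(u + 3*j))
r(((8 + 8)*(-3 + 8) + 19)*(-1), 2038) + E = 1/(((8 + 8)*(-3 + 8) + 19)*(-1) + 3*2038) + 601218 = 1/((16*5 + 19)*(-1) + 6114) + 601218 = 1/((80 + 19)*(-1) + 6114) + 601218 = 1/(99*(-1) + 6114) + 601218 = 1/(-99 + 6114) + 601218 = 1/6015 + 601218 = 3616326271/6015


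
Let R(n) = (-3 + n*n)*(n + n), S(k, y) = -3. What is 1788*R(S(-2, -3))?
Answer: -64368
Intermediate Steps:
R(n) = 2*n*(-3 + n**2) (R(n) = (-3 + n**2)*(2*n) = 2*n*(-3 + n**2))
1788*R(S(-2, -3)) = 1788*(2*(-3)*(-3 + (-3)**2)) = 1788*(2*(-3)*(-3 + 9)) = 1788*(2*(-3)*6) = 1788*(-36) = -64368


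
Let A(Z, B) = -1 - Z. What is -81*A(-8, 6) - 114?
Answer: -681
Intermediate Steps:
-81*A(-8, 6) - 114 = -81*(-1 - 1*(-8)) - 114 = -81*(-1 + 8) - 114 = -81*7 - 114 = -567 - 114 = -681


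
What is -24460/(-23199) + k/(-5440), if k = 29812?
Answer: -139636547/31550640 ≈ -4.4258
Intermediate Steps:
-24460/(-23199) + k/(-5440) = -24460/(-23199) + 29812/(-5440) = -24460*(-1/23199) + 29812*(-1/5440) = 24460/23199 - 7453/1360 = -139636547/31550640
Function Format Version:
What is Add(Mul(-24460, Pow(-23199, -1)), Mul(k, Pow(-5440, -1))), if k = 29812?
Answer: Rational(-139636547, 31550640) ≈ -4.4258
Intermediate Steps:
Add(Mul(-24460, Pow(-23199, -1)), Mul(k, Pow(-5440, -1))) = Add(Mul(-24460, Pow(-23199, -1)), Mul(29812, Pow(-5440, -1))) = Add(Mul(-24460, Rational(-1, 23199)), Mul(29812, Rational(-1, 5440))) = Add(Rational(24460, 23199), Rational(-7453, 1360)) = Rational(-139636547, 31550640)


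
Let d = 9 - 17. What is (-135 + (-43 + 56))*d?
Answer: 976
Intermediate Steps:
d = -8
(-135 + (-43 + 56))*d = (-135 + (-43 + 56))*(-8) = (-135 + 13)*(-8) = -122*(-8) = 976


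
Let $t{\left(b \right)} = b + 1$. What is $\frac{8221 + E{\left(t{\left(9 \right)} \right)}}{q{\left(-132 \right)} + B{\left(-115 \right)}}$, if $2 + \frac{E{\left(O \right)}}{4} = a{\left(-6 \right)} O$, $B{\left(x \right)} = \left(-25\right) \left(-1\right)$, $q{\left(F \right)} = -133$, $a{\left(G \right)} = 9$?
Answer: $- \frac{8573}{108} \approx -79.38$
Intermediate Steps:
$B{\left(x \right)} = 25$
$t{\left(b \right)} = 1 + b$
$E{\left(O \right)} = -8 + 36 O$ ($E{\left(O \right)} = -8 + 4 \cdot 9 O = -8 + 36 O$)
$\frac{8221 + E{\left(t{\left(9 \right)} \right)}}{q{\left(-132 \right)} + B{\left(-115 \right)}} = \frac{8221 - \left(8 - 36 \left(1 + 9\right)\right)}{-133 + 25} = \frac{8221 + \left(-8 + 36 \cdot 10\right)}{-108} = \left(8221 + \left(-8 + 360\right)\right) \left(- \frac{1}{108}\right) = \left(8221 + 352\right) \left(- \frac{1}{108}\right) = 8573 \left(- \frac{1}{108}\right) = - \frac{8573}{108}$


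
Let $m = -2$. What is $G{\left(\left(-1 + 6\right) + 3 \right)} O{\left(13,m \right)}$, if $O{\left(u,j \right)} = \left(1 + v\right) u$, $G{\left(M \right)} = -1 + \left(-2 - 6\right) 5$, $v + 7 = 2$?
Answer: $2132$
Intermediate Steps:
$v = -5$ ($v = -7 + 2 = -5$)
$G{\left(M \right)} = -41$ ($G{\left(M \right)} = -1 + \left(-2 - 6\right) 5 = -1 - 40 = -41$)
$O{\left(u,j \right)} = - 4 u$ ($O{\left(u,j \right)} = \left(1 - 5\right) u = - 4 u$)
$G{\left(\left(-1 + 6\right) + 3 \right)} O{\left(13,m \right)} = - 41 \left(\left(-4\right) 13\right) = \left(-41\right) \left(-52\right) = 2132$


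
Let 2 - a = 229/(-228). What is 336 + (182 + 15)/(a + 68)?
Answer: 5484420/16189 ≈ 338.77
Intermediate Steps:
a = 685/228 (a = 2 - 229/(-228) = 2 - 229*(-1)/228 = 2 - 1*(-229/228) = 2 + 229/228 = 685/228 ≈ 3.0044)
336 + (182 + 15)/(a + 68) = 336 + (182 + 15)/(685/228 + 68) = 336 + 197/(16189/228) = 336 + 197*(228/16189) = 336 + 44916/16189 = 5484420/16189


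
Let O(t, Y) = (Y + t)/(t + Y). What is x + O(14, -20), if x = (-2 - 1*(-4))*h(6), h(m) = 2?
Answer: 5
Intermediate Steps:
O(t, Y) = 1 (O(t, Y) = (Y + t)/(Y + t) = 1)
x = 4 (x = (-2 - 1*(-4))*2 = (-2 + 4)*2 = 2*2 = 4)
x + O(14, -20) = 4 + 1 = 5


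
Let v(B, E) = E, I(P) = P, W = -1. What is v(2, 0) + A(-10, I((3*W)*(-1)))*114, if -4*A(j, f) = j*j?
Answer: -2850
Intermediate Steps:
A(j, f) = -j²/4 (A(j, f) = -j*j/4 = -j²/4)
v(2, 0) + A(-10, I((3*W)*(-1)))*114 = 0 - ¼*(-10)²*114 = 0 - ¼*100*114 = 0 - 25*114 = 0 - 2850 = -2850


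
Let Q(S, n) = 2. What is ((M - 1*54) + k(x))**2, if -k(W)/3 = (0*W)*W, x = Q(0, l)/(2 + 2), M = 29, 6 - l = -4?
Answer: 625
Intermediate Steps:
l = 10 (l = 6 - 1*(-4) = 6 + 4 = 10)
x = 1/2 (x = 2/(2 + 2) = 2/4 = 2*(1/4) = 1/2 ≈ 0.50000)
k(W) = 0 (k(W) = -3*0*W*W = -0*W = -3*0 = 0)
((M - 1*54) + k(x))**2 = ((29 - 1*54) + 0)**2 = ((29 - 54) + 0)**2 = (-25 + 0)**2 = (-25)**2 = 625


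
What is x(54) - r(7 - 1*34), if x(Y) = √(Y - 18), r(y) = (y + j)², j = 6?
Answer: -435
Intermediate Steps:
r(y) = (6 + y)² (r(y) = (y + 6)² = (6 + y)²)
x(Y) = √(-18 + Y)
x(54) - r(7 - 1*34) = √(-18 + 54) - (6 + (7 - 1*34))² = √36 - (6 + (7 - 34))² = 6 - (6 - 27)² = 6 - 1*(-21)² = 6 - 1*441 = 6 - 441 = -435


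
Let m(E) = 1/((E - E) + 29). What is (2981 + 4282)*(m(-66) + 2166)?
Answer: 456225345/29 ≈ 1.5732e+7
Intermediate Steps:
m(E) = 1/29 (m(E) = 1/(0 + 29) = 1/29)
(2981 + 4282)*(m(-66) + 2166) = (2981 + 4282)*(1/29 + 2166) = 7263*(62815/29) = 456225345/29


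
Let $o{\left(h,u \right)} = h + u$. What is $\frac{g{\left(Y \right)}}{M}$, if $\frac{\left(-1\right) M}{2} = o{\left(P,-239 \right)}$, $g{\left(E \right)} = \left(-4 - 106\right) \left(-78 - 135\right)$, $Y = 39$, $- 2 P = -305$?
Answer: $\frac{23430}{173} \approx 135.43$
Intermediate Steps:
$P = \frac{305}{2}$ ($P = \left(- \frac{1}{2}\right) \left(-305\right) = \frac{305}{2} \approx 152.5$)
$g{\left(E \right)} = 23430$ ($g{\left(E \right)} = \left(-110\right) \left(-213\right) = 23430$)
$M = 173$ ($M = - 2 \left(\frac{305}{2} - 239\right) = \left(-2\right) \left(- \frac{173}{2}\right) = 173$)
$\frac{g{\left(Y \right)}}{M} = \frac{23430}{173}$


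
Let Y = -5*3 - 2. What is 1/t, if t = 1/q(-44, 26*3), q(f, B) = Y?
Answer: -17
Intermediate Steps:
Y = -17 (Y = -15 - 2 = -17)
q(f, B) = -17
t = -1/17 (t = 1/(-17) = -1/17 ≈ -0.058824)
1/t = 1/(-1/17) = -17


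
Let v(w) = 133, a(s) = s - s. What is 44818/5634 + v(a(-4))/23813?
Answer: 534000178/67081221 ≈ 7.9605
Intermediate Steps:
a(s) = 0
44818/5634 + v(a(-4))/23813 = 44818/5634 + 133/23813 = 44818*(1/5634) + 133*(1/23813) = 22409/2817 + 133/23813 = 534000178/67081221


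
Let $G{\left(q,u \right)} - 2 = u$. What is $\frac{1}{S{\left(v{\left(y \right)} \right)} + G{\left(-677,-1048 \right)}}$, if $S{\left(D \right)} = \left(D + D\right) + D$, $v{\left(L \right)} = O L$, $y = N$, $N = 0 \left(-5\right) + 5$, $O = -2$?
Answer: $- \frac{1}{1076} \approx -0.00092937$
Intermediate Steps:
$G{\left(q,u \right)} = 2 + u$
$N = 5$ ($N = 0 + 5 = 5$)
$y = 5$
$v{\left(L \right)} = - 2 L$
$S{\left(D \right)} = 3 D$ ($S{\left(D \right)} = 2 D + D = 3 D$)
$\frac{1}{S{\left(v{\left(y \right)} \right)} + G{\left(-677,-1048 \right)}} = \frac{1}{3 \left(\left(-2\right) 5\right) + \left(2 - 1048\right)} = \frac{1}{3 \left(-10\right) - 1046} = \frac{1}{-30 - 1046} = \frac{1}{-1076} = - \frac{1}{1076}$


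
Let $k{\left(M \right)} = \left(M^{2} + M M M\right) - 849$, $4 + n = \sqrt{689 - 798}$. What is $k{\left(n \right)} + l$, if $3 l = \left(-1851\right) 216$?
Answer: $-132970 - 69 i \sqrt{109} \approx -1.3297 \cdot 10^{5} - 720.38 i$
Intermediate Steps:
$n = -4 + i \sqrt{109}$ ($n = -4 + \sqrt{689 - 798} = -4 + \sqrt{-109} = -4 + i \sqrt{109} \approx -4.0 + 10.44 i$)
$k{\left(M \right)} = -849 + M^{2} + M^{3}$ ($k{\left(M \right)} = \left(M^{2} + M^{2} M\right) - 849 = \left(M^{2} + M^{3}\right) - 849 = -849 + M^{2} + M^{3}$)
$l = -133272$ ($l = \frac{\left(-1851\right) 216}{3} = \frac{1}{3} \left(-399816\right) = -133272$)
$k{\left(n \right)} + l = \left(-849 + \left(-4 + i \sqrt{109}\right)^{2} + \left(-4 + i \sqrt{109}\right)^{3}\right) - 133272 = -134121 + \left(-4 + i \sqrt{109}\right)^{2} + \left(-4 + i \sqrt{109}\right)^{3}$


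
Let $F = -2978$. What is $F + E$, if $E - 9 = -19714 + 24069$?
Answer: $1386$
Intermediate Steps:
$E = 4364$ ($E = 9 + \left(-19714 + 24069\right) = 9 + 4355 = 4364$)
$F + E = -2978 + 4364 = 1386$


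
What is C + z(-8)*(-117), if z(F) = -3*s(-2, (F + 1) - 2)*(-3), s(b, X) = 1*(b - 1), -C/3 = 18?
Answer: 3105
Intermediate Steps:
C = -54 (C = -3*18 = -54)
s(b, X) = -1 + b (s(b, X) = 1*(-1 + b) = -1 + b)
z(F) = -27 (z(F) = -3*(-1 - 2)*(-3) = -3*(-3)*(-3) = 9*(-3) = -27)
C + z(-8)*(-117) = -54 - 27*(-117) = -54 + 3159 = 3105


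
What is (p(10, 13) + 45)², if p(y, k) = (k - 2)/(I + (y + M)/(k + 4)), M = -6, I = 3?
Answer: 58564/25 ≈ 2342.6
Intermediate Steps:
p(y, k) = (-2 + k)/(3 + (-6 + y)/(4 + k)) (p(y, k) = (k - 2)/(3 + (y - 6)/(k + 4)) = (-2 + k)/(3 + (-6 + y)/(4 + k)))
(p(10, 13) + 45)² = ((-8 + 13² + 2*13)/(6 + 10 + 3*13) + 45)² = ((-8 + 169 + 26)/(6 + 10 + 39) + 45)² = (187/55 + 45)² = ((1/55)*187 + 45)² = (17/5 + 45)² = (242/5)² = 58564/25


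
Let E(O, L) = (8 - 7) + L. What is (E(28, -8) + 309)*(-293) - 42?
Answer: -88528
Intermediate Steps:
E(O, L) = 1 + L
(E(28, -8) + 309)*(-293) - 42 = ((1 - 8) + 309)*(-293) - 42 = (-7 + 309)*(-293) - 42 = 302*(-293) - 42 = -88486 - 42 = -88528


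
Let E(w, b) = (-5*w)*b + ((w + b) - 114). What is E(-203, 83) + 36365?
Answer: 120376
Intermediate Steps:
E(w, b) = -114 + b + w - 5*b*w (E(w, b) = -5*b*w + ((b + w) - 114) = -5*b*w + (-114 + b + w) = -114 + b + w - 5*b*w)
E(-203, 83) + 36365 = (-114 + 83 - 203 - 5*83*(-203)) + 36365 = (-114 + 83 - 203 + 84245) + 36365 = 84011 + 36365 = 120376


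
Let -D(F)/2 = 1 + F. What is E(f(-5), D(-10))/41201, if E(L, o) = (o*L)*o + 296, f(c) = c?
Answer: -1324/41201 ≈ -0.032135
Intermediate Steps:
D(F) = -2 - 2*F (D(F) = -2*(1 + F) = -2 - 2*F)
E(L, o) = 296 + L*o**2 (E(L, o) = (L*o)*o + 296 = L*o**2 + 296 = 296 + L*o**2)
E(f(-5), D(-10))/41201 = (296 - 5*(-2 - 2*(-10))**2)/41201 = (296 - 5*(-2 + 20)**2)*(1/41201) = (296 - 5*18**2)*(1/41201) = (296 - 5*324)*(1/41201) = (296 - 1620)*(1/41201) = -1324*1/41201 = -1324/41201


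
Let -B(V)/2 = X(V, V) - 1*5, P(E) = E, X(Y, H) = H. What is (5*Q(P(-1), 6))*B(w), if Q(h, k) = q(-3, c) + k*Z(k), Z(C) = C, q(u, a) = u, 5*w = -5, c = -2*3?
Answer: 1980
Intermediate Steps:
c = -6
w = -1 (w = (⅕)*(-5) = -1)
B(V) = 10 - 2*V (B(V) = -2*(V - 1*5) = -2*(V - 5) = -2*(-5 + V) = 10 - 2*V)
Q(h, k) = -3 + k² (Q(h, k) = -3 + k*k = -3 + k²)
(5*Q(P(-1), 6))*B(w) = (5*(-3 + 6²))*(10 - 2*(-1)) = (5*(-3 + 36))*(10 + 2) = (5*33)*12 = 165*12 = 1980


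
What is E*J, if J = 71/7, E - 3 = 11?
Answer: 142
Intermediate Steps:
E = 14 (E = 3 + 11 = 14)
J = 71/7 (J = 71*(⅐) = 71/7 ≈ 10.143)
E*J = 14*(71/7) = 142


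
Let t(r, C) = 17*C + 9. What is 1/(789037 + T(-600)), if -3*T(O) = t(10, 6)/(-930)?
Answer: 930/733804447 ≈ 1.2674e-6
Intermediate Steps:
t(r, C) = 9 + 17*C
T(O) = 37/930 (T(O) = -(9 + 17*6)/(3*(-930)) = -(9 + 102)*(-1)/(3*930) = -37*(-1)/930 = -⅓*(-37/310) = 37/930)
1/(789037 + T(-600)) = 1/(789037 + 37/930) = 1/(733804447/930) = 930/733804447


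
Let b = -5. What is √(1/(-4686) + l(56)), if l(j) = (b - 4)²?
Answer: √1778641590/4686 ≈ 9.0000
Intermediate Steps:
l(j) = 81 (l(j) = (-5 - 4)² = (-9)² = 81)
√(1/(-4686) + l(56)) = √(1/(-4686) + 81) = √(-1/4686 + 81) = √(379565/4686) = √1778641590/4686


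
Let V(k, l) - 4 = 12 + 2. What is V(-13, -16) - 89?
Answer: -71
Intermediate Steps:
V(k, l) = 18 (V(k, l) = 4 + (12 + 2) = 4 + 14 = 18)
V(-13, -16) - 89 = 18 - 89 = -71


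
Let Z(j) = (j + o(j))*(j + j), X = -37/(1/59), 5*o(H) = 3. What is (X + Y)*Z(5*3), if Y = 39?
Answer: -1003392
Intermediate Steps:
o(H) = ⅗ (o(H) = (⅕)*3 = ⅗)
X = -2183 (X = -37/1/59 = -37*59 = -2183)
Z(j) = 2*j*(⅗ + j) (Z(j) = (j + ⅗)*(j + j) = (⅗ + j)*(2*j) = 2*j*(⅗ + j))
(X + Y)*Z(5*3) = (-2183 + 39)*(2*(5*3)*(3 + 5*(5*3))/5) = -4288*15*(3 + 5*15)/5 = -4288*15*(3 + 75)/5 = -4288*15*78/5 = -2144*468 = -1003392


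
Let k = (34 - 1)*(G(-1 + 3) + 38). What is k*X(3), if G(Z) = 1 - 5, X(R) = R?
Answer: 3366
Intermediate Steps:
G(Z) = -4
k = 1122 (k = (34 - 1)*(-4 + 38) = 33*34 = 1122)
k*X(3) = 1122*3 = 3366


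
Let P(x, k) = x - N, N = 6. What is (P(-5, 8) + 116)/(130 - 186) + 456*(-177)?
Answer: -645711/8 ≈ -80714.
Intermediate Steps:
P(x, k) = -6 + x (P(x, k) = x - 1*6 = x - 6 = -6 + x)
(P(-5, 8) + 116)/(130 - 186) + 456*(-177) = ((-6 - 5) + 116)/(130 - 186) + 456*(-177) = (-11 + 116)/(-56) - 80712 = 105*(-1/56) - 80712 = -15/8 - 80712 = -645711/8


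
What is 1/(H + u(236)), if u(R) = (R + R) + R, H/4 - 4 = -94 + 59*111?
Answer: 1/26544 ≈ 3.7673e-5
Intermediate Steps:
H = 25836 (H = 16 + 4*(-94 + 59*111) = 16 + 4*(-94 + 6549) = 16 + 4*6455 = 16 + 25820 = 25836)
u(R) = 3*R (u(R) = 2*R + R = 3*R)
1/(H + u(236)) = 1/(25836 + 3*236) = 1/(25836 + 708) = 1/26544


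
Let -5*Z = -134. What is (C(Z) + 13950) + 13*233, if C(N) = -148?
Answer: 16831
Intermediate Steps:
Z = 134/5 (Z = -⅕*(-134) = 134/5 ≈ 26.800)
(C(Z) + 13950) + 13*233 = (-148 + 13950) + 13*233 = 13802 + 3029 = 16831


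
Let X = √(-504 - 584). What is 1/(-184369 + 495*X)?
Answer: -184369/34258515361 - 3960*I*√17/34258515361 ≈ -5.3817e-6 - 4.766e-7*I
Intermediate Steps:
X = 8*I*√17 (X = √(-1088) = 8*I*√17 ≈ 32.985*I)
1/(-184369 + 495*X) = 1/(-184369 + 495*(8*I*√17)) = 1/(-184369 + 3960*I*√17)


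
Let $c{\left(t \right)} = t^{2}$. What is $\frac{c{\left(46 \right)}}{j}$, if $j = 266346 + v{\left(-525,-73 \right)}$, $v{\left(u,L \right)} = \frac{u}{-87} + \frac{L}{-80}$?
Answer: $\frac{4909120}{617938837} \approx 0.0079443$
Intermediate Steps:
$v{\left(u,L \right)} = - \frac{L}{80} - \frac{u}{87}$ ($v{\left(u,L \right)} = u \left(- \frac{1}{87}\right) + L \left(- \frac{1}{80}\right) = - \frac{u}{87} - \frac{L}{80} = - \frac{L}{80} - \frac{u}{87}$)
$j = \frac{617938837}{2320}$ ($j = 266346 - - \frac{16117}{2320} = 266346 + \left(\frac{73}{80} + \frac{175}{29}\right) = 266346 + \frac{16117}{2320} = \frac{617938837}{2320} \approx 2.6635 \cdot 10^{5}$)
$\frac{c{\left(46 \right)}}{j} = \frac{46^{2}}{\frac{617938837}{2320}} = 2116 \cdot \frac{2320}{617938837} = \frac{4909120}{617938837}$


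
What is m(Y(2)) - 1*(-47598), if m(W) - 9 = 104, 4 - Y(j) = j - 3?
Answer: 47711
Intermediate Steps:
Y(j) = 7 - j (Y(j) = 4 - (j - 3) = 4 - (-3 + j) = 4 + (3 - j) = 7 - j)
m(W) = 113 (m(W) = 9 + 104 = 113)
m(Y(2)) - 1*(-47598) = 113 - 1*(-47598) = 113 + 47598 = 47711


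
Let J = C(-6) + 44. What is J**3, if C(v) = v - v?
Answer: 85184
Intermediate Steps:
C(v) = 0
J = 44 (J = 0 + 44 = 44)
J**3 = 44**3 = 85184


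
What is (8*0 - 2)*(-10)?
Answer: 20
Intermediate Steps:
(8*0 - 2)*(-10) = (0 - 2)*(-10) = -2*(-10) = 20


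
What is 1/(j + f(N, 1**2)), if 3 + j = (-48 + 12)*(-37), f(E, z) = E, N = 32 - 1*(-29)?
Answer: 1/1390 ≈ 0.00071942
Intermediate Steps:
N = 61 (N = 32 + 29 = 61)
j = 1329 (j = -3 + (-48 + 12)*(-37) = -3 - 36*(-37) = -3 + 1332 = 1329)
1/(j + f(N, 1**2)) = 1/(1329 + 61) = 1/1390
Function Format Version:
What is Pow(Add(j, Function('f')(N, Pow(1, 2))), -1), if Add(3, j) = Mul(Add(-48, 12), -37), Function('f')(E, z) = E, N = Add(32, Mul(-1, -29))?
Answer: Rational(1, 1390) ≈ 0.00071942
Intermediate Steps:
N = 61 (N = Add(32, 29) = 61)
j = 1329 (j = Add(-3, Mul(Add(-48, 12), -37)) = Add(-3, Mul(-36, -37)) = Add(-3, 1332) = 1329)
Pow(Add(j, Function('f')(N, Pow(1, 2))), -1) = Pow(Add(1329, 61), -1) = Pow(1390, -1) = Rational(1, 1390)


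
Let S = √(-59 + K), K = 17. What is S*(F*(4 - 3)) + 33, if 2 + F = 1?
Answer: 33 - I*√42 ≈ 33.0 - 6.4807*I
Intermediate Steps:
F = -1 (F = -2 + 1 = -1)
S = I*√42 (S = √(-59 + 17) = √(-42) = I*√42 ≈ 6.4807*I)
S*(F*(4 - 3)) + 33 = (I*√42)*(-(4 - 3)) + 33 = (I*√42)*(-1*1) + 33 = (I*√42)*(-1) + 33 = -I*√42 + 33 = 33 - I*√42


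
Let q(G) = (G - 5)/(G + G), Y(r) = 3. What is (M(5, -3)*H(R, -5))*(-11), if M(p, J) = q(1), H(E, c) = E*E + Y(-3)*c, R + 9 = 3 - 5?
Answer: 2332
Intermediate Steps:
R = -11 (R = -9 + (3 - 5) = -9 - 2 = -11)
H(E, c) = E² + 3*c (H(E, c) = E*E + 3*c = E² + 3*c)
q(G) = (-5 + G)/(2*G) (q(G) = (-5 + G)/((2*G)) = (-5 + G)*(1/(2*G)) = (-5 + G)/(2*G))
M(p, J) = -2 (M(p, J) = (½)*(-5 + 1)/1 = (½)*1*(-4) = -2)
(M(5, -3)*H(R, -5))*(-11) = -2*((-11)² + 3*(-5))*(-11) = -2*(121 - 15)*(-11) = -2*106*(-11) = -212*(-11) = 2332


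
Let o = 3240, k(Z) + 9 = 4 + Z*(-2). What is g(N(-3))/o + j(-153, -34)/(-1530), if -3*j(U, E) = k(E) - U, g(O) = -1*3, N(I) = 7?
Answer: 847/18360 ≈ 0.046133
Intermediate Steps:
k(Z) = -5 - 2*Z (k(Z) = -9 + (4 + Z*(-2)) = -9 + (4 - 2*Z) = -5 - 2*Z)
g(O) = -3
j(U, E) = 5/3 + U/3 + 2*E/3 (j(U, E) = -((-5 - 2*E) - U)/3 = -(-5 - U - 2*E)/3 = 5/3 + U/3 + 2*E/3)
g(N(-3))/o + j(-153, -34)/(-1530) = -3/3240 + (5/3 + (⅓)*(-153) + (⅔)*(-34))/(-1530) = -3*1/3240 + (5/3 - 51 - 68/3)*(-1/1530) = -1/1080 - 72*(-1/1530) = -1/1080 + 4/85 = 847/18360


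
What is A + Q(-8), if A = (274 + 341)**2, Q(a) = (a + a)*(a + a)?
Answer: 378481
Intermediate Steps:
Q(a) = 4*a**2 (Q(a) = (2*a)*(2*a) = 4*a**2)
A = 378225 (A = 615**2 = 378225)
A + Q(-8) = 378225 + 4*(-8)**2 = 378225 + 4*64 = 378225 + 256 = 378481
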